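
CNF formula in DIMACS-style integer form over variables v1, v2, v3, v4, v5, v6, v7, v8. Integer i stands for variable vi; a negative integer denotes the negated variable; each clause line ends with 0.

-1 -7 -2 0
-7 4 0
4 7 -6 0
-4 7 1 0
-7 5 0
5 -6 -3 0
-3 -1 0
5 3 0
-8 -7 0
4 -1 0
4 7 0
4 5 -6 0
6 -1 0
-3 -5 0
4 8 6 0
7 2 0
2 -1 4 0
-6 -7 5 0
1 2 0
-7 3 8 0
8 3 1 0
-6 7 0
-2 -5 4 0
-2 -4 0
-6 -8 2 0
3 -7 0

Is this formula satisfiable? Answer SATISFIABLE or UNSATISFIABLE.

v7 = True:
  propagation gives v4=True, v5=True, v8=False, v3=False; an empty clause results — contradiction.
v7 = False:
  propagation gives v4=True, v1=True, v3=False, v5=True; an empty clause results — contradiction.
Every branch closes, so no satisfying assignment exists.

UNSATISFIABLE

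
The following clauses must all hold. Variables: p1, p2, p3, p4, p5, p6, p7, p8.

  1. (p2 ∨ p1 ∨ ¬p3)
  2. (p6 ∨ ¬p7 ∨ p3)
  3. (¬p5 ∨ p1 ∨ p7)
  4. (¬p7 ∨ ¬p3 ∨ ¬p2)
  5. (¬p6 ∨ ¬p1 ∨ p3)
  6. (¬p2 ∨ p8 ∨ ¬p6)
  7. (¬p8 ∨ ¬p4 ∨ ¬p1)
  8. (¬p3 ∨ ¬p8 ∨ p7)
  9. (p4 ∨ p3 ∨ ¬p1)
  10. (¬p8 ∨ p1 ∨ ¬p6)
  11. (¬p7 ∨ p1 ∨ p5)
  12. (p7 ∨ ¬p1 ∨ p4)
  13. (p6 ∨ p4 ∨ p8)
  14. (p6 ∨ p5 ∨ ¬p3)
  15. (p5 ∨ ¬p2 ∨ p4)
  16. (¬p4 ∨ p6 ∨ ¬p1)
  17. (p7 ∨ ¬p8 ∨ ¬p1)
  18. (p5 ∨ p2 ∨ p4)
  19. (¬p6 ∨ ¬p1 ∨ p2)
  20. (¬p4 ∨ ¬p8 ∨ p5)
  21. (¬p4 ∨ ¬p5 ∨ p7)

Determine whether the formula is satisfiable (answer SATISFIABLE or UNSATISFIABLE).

SATISFIABLE

Try p1 = True.
Try p2 = False.
  then p6 is forced to False.
  then p4 is forced to False.
  then p3 is forced to True.
  then p7 is forced to True.
  then p8 is forced to True.
  then p5 is forced to True.
So p1 = T, p2 = F, p3 = T, p4 = F, p5 = T, p6 = F, p7 = T, p8 = T is a satisfying assignment.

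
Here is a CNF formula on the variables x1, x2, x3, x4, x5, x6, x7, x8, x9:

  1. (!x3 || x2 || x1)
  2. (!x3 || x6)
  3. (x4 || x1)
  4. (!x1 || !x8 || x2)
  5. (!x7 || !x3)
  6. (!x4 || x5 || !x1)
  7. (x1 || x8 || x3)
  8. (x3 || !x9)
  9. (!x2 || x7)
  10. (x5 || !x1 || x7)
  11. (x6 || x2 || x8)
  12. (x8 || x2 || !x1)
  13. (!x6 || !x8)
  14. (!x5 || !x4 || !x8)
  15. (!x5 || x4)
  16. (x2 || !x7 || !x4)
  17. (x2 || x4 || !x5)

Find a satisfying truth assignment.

x1=T, x2=T, x3=F, x4=F, x5=F, x6=F, x7=T, x8=T, x9=F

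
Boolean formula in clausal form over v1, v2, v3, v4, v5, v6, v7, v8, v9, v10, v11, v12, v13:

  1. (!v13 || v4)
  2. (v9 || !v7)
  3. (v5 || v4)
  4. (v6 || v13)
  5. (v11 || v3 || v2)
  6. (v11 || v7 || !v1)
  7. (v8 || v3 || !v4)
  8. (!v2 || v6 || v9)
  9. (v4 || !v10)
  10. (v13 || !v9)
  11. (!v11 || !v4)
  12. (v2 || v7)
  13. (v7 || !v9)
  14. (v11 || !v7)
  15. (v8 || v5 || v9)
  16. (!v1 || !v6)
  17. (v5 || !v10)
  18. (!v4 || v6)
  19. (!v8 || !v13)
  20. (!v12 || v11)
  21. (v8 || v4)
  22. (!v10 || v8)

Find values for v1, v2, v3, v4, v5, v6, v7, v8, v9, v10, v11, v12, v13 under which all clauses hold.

v1=0, v2=1, v3=1, v4=0, v5=1, v6=1, v7=0, v8=1, v9=0, v10=0, v11=1, v12=0, v13=0

v1 occurs only negated in the remaining clauses — set v1 = False.
Pure literal: v3 appears only positively; assign v3 = True.
Branch on v2: take v2 = True.
Set v4 = False and propagate.
  then v13 is forced to False.
  then v5 is forced to True.
  then v6 is forced to True.
  then v10 is forced to False.
  then v9 is forced to False.
  then v7 is forced to False.
  then v8 is forced to True.
Branch on v11: take v11 = True.
v12 is now unconstrained; take v12 = False.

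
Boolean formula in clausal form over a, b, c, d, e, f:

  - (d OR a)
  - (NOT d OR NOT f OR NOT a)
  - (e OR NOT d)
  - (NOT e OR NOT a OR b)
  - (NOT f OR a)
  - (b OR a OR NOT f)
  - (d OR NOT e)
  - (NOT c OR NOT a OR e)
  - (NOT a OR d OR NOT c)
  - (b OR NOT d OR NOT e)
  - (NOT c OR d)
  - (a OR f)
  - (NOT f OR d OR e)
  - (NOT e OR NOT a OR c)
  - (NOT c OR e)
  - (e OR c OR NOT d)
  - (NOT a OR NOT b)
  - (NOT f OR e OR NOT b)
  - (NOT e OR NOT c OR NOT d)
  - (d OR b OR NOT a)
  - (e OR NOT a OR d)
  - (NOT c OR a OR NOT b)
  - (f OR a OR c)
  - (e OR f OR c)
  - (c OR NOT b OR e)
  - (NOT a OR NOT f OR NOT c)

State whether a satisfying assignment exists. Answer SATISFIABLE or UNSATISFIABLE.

UNSATISFIABLE

a = True:
  propagation gives b=False, e=False, d=False; an empty clause results — contradiction.
a = False:
  propagation gives d=True, e=True, f=False; an empty clause results — contradiction.
Every branch closes, so no satisfying assignment exists.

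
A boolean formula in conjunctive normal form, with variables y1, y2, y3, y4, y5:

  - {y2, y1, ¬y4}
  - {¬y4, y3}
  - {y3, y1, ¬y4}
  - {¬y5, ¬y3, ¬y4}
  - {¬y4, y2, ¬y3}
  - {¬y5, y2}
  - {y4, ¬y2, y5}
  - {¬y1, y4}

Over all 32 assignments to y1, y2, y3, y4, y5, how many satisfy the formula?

6

Satisfying assignments:
  y1=0 y2=0 y3=0 y4=0 y5=0
  y1=0 y2=0 y3=1 y4=0 y5=0
  y1=0 y2=1 y3=0 y4=0 y5=1
  y1=0 y2=1 y3=1 y4=0 y5=1
  y1=0 y2=1 y3=1 y4=1 y5=0
  y1=1 y2=1 y3=1 y4=1 y5=0
Count: 6.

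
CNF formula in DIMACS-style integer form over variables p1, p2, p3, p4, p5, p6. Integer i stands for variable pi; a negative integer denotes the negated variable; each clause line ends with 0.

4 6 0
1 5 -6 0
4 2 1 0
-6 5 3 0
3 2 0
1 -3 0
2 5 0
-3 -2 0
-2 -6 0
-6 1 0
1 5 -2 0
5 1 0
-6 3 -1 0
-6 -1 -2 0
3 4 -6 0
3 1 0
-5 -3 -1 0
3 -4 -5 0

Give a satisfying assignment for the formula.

Try p1 = True.
Set p2 = True and propagate.
  then p3 is forced to False.
  then p6 is forced to False.
  then p4 is forced to True.
  then p5 is forced to False.

p1=1, p2=1, p3=0, p4=1, p5=0, p6=0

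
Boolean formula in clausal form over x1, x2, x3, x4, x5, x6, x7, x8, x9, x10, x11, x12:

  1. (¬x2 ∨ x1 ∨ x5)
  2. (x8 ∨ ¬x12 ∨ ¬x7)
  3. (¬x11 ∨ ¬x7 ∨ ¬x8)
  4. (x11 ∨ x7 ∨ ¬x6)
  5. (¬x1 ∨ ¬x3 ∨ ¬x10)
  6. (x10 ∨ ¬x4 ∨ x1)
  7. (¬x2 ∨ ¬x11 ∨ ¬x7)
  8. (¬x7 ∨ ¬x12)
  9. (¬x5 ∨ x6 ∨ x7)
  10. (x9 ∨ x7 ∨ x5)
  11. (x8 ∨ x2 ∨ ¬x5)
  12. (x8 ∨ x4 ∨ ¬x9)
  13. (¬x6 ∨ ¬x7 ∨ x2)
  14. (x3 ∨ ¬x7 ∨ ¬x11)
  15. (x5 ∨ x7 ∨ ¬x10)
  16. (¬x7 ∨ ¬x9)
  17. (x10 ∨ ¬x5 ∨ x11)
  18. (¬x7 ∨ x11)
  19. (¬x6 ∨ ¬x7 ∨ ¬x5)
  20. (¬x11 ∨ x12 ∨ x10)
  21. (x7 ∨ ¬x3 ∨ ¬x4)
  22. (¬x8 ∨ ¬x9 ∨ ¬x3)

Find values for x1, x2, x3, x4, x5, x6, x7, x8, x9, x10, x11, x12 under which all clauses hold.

x1 = False  x2 = True  x3 = False  x4 = True  x5 = True  x6 = True  x7 = False  x8 = True  x9 = True  x10 = True  x11 = True  x12 = False

Set x1 = False and propagate.
For the remaining variables, x2 = True, x3 = False, x4 = True, x5 = True, x6 = True, x7 = False, x8 = True, x9 = True, x10 = True, x11 = True, x12 = False works.
Every clause has at least one true literal under this assignment.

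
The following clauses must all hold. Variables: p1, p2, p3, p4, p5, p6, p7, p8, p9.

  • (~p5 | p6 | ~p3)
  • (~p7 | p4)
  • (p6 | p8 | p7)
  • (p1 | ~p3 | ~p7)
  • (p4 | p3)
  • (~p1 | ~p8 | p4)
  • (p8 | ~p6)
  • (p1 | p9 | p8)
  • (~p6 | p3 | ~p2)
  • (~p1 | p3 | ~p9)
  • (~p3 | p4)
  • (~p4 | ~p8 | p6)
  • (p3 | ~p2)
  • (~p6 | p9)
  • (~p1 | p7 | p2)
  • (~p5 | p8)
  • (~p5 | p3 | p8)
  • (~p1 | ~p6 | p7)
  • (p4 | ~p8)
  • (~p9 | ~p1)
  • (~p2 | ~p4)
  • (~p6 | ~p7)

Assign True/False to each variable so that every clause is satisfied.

Pure literal: p5 appears only negated; assign p5 = False.
Try p1 = False.
Try p2 = False.
For the remaining variables, p3 = False, p4 = True, p6 = False, p7 = True, p8 = False, p9 = True works.

p1 = False  p2 = False  p3 = False  p4 = True  p5 = False  p6 = False  p7 = True  p8 = False  p9 = True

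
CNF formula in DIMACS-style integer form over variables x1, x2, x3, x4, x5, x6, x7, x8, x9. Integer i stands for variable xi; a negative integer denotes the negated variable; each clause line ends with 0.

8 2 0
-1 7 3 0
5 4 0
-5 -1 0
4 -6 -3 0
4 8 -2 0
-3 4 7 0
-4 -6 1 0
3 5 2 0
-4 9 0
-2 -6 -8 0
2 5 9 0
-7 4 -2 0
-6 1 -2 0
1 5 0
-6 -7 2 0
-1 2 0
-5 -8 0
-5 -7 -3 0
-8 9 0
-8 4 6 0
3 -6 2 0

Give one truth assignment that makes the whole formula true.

x1 = 1  x2 = 1  x3 = 0  x4 = 1  x5 = 0  x6 = 1  x7 = 1  x8 = 0  x9 = 1

x9 occurs only positively in the remaining clauses — set x9 = True.
Branch on x1: take x1 = True.
  then x5 is forced to False.
  then x4 is forced to True.
  then x2 is forced to True.
Try x3 = False.
  then x7 is forced to True.
The remaining clauses are satisfied by x6 = True, x8 = False.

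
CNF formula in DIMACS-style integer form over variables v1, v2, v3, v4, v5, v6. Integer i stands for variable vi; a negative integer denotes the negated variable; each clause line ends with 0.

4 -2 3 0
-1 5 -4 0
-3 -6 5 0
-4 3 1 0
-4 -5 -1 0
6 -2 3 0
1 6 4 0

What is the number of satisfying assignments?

20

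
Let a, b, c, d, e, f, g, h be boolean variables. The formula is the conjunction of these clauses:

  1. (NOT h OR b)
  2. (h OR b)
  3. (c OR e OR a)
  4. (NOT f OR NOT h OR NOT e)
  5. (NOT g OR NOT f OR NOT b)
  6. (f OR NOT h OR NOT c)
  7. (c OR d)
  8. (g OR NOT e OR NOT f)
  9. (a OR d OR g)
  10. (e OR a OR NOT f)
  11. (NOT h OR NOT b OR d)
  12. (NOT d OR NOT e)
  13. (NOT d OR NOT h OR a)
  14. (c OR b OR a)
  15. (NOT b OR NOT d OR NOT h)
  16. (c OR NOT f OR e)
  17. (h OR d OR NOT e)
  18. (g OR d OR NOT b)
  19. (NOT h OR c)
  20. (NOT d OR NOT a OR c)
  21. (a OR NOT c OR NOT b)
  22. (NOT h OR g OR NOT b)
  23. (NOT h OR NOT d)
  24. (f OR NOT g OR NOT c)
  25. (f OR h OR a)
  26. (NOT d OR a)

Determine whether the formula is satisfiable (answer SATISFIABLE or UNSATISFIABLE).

SATISFIABLE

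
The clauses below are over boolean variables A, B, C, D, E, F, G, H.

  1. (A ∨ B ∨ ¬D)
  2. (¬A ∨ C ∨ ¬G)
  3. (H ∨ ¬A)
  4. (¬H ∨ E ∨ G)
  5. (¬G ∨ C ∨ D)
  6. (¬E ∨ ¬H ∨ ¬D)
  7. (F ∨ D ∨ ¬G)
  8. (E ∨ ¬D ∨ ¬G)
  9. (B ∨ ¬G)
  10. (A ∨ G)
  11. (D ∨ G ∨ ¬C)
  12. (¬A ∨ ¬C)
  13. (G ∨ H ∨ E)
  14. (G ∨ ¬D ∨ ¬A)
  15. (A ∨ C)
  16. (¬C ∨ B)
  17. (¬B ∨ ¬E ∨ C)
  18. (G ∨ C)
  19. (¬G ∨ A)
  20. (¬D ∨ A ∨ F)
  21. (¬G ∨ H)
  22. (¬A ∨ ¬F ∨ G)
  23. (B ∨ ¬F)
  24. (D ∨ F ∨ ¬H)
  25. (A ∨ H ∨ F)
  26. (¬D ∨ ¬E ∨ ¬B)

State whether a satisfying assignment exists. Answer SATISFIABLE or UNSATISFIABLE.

G = True:
  propagation gives B=True, A=True, C=True; an empty clause results — contradiction.
G = False:
  propagation gives A=True, H=True, E=True, D=False; an empty clause results — contradiction.
Every branch closes, so no satisfying assignment exists.

UNSATISFIABLE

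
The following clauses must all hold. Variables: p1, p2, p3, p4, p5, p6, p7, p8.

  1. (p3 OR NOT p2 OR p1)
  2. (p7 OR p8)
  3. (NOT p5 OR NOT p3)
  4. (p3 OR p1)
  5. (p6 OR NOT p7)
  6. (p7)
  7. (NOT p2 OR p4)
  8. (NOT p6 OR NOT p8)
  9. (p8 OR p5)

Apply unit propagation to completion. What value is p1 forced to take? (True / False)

(p7) stands alone — p7 = True.
From (NOT p7 OR p6) and p7 = True: p6 = True.
In (NOT p8 OR NOT p6), NOT p6 is now false; NOT p8 must hold, so p8 = False.
(p5 OR p8) with p8 = False leaves only p5, so p5 = True.
(NOT p3 OR NOT p5) with p5 = True leaves only NOT p3, so p3 = False.
From (p1 OR p3) and p3 = False: p1 = True.

True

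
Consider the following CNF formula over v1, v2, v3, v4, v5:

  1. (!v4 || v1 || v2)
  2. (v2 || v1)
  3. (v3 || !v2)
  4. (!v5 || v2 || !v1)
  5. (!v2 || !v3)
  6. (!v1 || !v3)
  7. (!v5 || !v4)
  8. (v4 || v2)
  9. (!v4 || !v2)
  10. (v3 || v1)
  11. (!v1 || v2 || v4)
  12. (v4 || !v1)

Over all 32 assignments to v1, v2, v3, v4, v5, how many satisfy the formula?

Satisfying assignments:
  v1=T v2=F v3=F v4=T v5=F
That's 1 in total.

1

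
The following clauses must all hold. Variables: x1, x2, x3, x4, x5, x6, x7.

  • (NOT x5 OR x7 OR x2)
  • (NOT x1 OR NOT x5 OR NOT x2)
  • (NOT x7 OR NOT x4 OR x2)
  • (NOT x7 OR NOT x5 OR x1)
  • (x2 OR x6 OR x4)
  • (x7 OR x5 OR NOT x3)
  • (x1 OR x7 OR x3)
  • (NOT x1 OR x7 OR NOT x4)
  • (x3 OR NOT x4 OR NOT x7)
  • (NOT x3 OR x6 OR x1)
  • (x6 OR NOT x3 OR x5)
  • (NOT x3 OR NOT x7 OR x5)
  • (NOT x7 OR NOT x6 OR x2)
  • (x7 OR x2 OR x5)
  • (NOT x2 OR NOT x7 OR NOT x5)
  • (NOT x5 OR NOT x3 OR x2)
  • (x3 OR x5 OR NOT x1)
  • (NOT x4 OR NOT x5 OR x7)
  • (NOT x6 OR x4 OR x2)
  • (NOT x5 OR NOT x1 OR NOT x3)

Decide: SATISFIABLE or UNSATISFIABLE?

Set x1 = False and propagate.
Branch on x2: take x2 = True.
Set x3 = False and propagate.
  then x7 is forced to True.
  then x5 is forced to False.
  then x4 is forced to False.
x6 is now unconstrained; take x6 = False.
So x1=False, x2=True, x3=False, x4=False, x5=False, x6=False, x7=True is a satisfying assignment.

SATISFIABLE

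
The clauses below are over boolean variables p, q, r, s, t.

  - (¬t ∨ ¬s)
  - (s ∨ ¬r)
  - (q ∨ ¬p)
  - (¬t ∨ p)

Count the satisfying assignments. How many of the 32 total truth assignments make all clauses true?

10

Split on p, then s.
  p=1, s=1: remaining (q,r,t) ∈ {(1,0,0); (1,1,0)} — 2.
  p=1, s=0: remaining (q,r,t) ∈ {(1,0,0); (1,0,1)} — 2.
  p=0, s=1: remaining (q,r,t) ∈ {(0,0,0); (0,1,0); (1,0,0); (1,1,0)} — 4.
  p=0, s=0: remaining (q,r,t) ∈ {(0,0,0); (1,0,0)} — 2.
Total: 2 + 2 + 4 + 2 = 10.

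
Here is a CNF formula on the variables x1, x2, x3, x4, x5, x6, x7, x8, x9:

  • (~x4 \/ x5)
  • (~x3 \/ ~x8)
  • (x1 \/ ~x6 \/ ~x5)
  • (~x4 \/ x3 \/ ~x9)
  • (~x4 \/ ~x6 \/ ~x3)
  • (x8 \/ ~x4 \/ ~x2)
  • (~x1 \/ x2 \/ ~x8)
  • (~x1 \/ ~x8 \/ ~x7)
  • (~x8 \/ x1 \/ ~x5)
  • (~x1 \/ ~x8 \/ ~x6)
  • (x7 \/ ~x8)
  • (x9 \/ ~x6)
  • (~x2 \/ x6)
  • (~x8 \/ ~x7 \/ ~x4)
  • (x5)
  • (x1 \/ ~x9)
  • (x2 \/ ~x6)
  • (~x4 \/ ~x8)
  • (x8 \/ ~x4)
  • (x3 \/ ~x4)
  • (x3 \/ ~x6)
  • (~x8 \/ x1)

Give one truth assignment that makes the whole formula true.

x1=False  x2=False  x3=False  x4=False  x5=True  x6=False  x7=False  x8=False  x9=False

The clause (x5) is unit: x5 must be True.
x4 occurs only negated in the remaining clauses — set x4 = False.
Set x1 = False and propagate.
  then x6 is forced to False.
  then x8 is forced to False.
  then x2 is forced to False.
  then x9 is forced to False.
x3, x7 are now unconstrained; take x3 = False, x7 = False.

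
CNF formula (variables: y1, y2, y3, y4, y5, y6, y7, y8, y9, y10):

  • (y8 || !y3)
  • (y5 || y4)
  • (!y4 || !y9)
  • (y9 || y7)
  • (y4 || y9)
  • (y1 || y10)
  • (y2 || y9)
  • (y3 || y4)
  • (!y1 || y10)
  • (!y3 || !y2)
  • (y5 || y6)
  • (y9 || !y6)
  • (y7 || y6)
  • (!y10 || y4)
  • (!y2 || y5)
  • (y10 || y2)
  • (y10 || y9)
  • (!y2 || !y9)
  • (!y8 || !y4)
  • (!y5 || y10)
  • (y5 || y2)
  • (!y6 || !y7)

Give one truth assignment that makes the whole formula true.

Try y1 = False.
  then y10 is forced to True.
  then y4 is forced to True.
  then y9 is forced to False.
  then y7 is forced to True.
  then y2 is forced to True.
  then y3 is forced to False.
  then y6 is forced to False.
  then y5 is forced to True.
  then y8 is forced to False.
Check each clause:
  1. (!y3 || y8) — !y3 is true.
  2. (y5 || y4) — y4 is true.
  3. (!y9 || !y4) — !y9 is true.
  4. (y7 || y9) — y7 is true.
  5. (y4 || y9) — y4 is true.
  6. (y10 || y1) — y10 is true.
  7. (y9 || y2) — y2 is true.
  8. (y4 || y3) — y4 is true.
  9. (!y1 || y10) — y10 is true.
  10. (!y3 || !y2) — !y3 is true.
  11. (y5 || y6) — y5 is true.
  12. (!y6 || y9) — !y6 is true.
  13. (y7 || y6) — y7 is true.
  14. (!y10 || y4) — y4 is true.
  15. (y5 || !y2) — y5 is true.
  16. (y10 || y2) — y10 is true.
  17. (y10 || y9) — y10 is true.
  18. (!y2 || !y9) — !y9 is true.
  19. (!y4 || !y8) — !y8 is true.
  20. (y10 || !y5) — y10 is true.
  21. (y5 || y2) — y2 is true.
  22. (!y6 || !y7) — !y6 is true.

y1 = F  y2 = T  y3 = F  y4 = T  y5 = T  y6 = F  y7 = T  y8 = F  y9 = F  y10 = T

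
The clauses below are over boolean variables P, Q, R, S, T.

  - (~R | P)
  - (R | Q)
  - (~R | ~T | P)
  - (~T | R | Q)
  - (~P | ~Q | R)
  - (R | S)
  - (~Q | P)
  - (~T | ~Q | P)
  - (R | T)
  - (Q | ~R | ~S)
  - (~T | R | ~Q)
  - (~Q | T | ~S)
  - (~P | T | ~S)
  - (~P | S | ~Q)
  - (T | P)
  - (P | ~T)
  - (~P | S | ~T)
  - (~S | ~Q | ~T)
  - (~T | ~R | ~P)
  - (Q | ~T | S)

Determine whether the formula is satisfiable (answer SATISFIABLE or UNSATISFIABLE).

SATISFIABLE

Try P = True.
Set Q = False and propagate.
  then R is forced to True.
  then S is forced to False.
  then T is forced to False.
So P=1, Q=0, R=1, S=0, T=0 is a satisfying assignment.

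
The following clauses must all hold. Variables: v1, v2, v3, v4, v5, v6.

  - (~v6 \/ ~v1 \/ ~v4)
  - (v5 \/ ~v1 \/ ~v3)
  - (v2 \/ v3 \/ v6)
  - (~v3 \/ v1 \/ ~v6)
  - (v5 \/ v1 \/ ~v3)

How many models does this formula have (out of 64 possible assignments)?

Case analysis on v1 and v3:
  v1=1, v3=1: v2 free; 3 ways for (v4,v5,v6) × 2^1 = 6.
  v1=1, v3=0: v5 free; 4 ways for (v2,v4,v6) × 2^1 = 8.
  v1=0, v3=1: remaining (v2,v4,v5,v6) ∈ {(0,0,1,0); (0,1,1,0); (1,0,1,0); (1,1,1,0)} — 4.
  v1=0, v3=0: v4, v5 free; 3 ways for (v2,v6) × 2^2 = 12.
Total: 6 + 8 + 4 + 12 = 30.

30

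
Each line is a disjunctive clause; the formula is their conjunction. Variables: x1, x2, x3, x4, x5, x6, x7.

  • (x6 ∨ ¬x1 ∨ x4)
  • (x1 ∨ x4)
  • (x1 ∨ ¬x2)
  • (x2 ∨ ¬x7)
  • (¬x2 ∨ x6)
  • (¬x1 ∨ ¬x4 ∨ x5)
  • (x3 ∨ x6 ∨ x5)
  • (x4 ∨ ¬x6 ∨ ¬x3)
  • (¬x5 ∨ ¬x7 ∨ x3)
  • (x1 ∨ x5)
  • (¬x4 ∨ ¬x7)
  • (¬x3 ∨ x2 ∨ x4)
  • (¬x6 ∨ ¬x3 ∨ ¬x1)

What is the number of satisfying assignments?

Case analysis on x1 and x4:
  x1=1, x4=1: remaining (x2,x3,x5,x6,x7) ∈ {(0,0,1,0,0); (0,0,1,1,0); (0,1,1,0,0); (1,0,1,1,0)} — 4.
  x1=1, x4=0: 5 of the 32 assignments to (x2,x3,x5,x6,x7) work.
  x1=0, x4=1: remaining (x2,x3,x5,x6,x7) ∈ {(0,0,1,0,0); (0,0,1,1,0); (0,1,1,0,0); (0,1,1,1,0)} — 4.
  x1=0, x4=0: a clause becomes empty — 0.
Total: 4 + 5 + 4 + 0 = 13.

13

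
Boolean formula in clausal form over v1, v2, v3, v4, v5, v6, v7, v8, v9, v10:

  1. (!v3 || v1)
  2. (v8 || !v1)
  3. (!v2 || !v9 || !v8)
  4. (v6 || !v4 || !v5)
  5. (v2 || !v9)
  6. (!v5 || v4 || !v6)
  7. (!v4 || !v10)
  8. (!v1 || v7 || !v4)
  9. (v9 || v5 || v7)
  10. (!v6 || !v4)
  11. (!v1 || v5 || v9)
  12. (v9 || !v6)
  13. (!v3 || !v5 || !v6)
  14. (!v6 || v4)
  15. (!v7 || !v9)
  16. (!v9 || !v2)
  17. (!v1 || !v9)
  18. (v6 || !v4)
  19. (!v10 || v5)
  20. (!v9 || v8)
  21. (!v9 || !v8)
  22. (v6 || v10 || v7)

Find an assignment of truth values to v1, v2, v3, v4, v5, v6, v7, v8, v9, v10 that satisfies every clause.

v1 = False  v2 = True  v3 = False  v4 = False  v5 = True  v6 = False  v7 = False  v8 = False  v9 = False  v10 = True

Pure literal: v3 appears only negated; assign v3 = False.
Branch on v1: take v1 = False.
Branch on v2: take v2 = True.
  then v9 is forced to False.
  then v6 is forced to False.
  then v4 is forced to False.
The remaining clauses are satisfied by v5 = True, v7 = False, v8 = False, v10 = True.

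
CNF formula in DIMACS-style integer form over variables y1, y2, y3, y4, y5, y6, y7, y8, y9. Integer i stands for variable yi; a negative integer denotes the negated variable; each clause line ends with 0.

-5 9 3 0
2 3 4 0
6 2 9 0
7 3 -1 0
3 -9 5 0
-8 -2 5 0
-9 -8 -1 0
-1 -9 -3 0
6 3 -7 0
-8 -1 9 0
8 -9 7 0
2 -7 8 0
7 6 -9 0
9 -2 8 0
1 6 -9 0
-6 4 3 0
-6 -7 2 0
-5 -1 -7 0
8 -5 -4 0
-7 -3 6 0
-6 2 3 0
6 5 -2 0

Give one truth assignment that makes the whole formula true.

y1=0  y2=0  y3=1  y4=0  y5=0  y6=1  y7=0  y8=1  y9=1

Branch on y1: take y1 = False.
Set y2 = False and propagate.
Try y3 = True.
For the remaining variables, y4 = False, y5 = False, y6 = True, y7 = False, y8 = True, y9 = True works.
Every clause has at least one true literal under this assignment.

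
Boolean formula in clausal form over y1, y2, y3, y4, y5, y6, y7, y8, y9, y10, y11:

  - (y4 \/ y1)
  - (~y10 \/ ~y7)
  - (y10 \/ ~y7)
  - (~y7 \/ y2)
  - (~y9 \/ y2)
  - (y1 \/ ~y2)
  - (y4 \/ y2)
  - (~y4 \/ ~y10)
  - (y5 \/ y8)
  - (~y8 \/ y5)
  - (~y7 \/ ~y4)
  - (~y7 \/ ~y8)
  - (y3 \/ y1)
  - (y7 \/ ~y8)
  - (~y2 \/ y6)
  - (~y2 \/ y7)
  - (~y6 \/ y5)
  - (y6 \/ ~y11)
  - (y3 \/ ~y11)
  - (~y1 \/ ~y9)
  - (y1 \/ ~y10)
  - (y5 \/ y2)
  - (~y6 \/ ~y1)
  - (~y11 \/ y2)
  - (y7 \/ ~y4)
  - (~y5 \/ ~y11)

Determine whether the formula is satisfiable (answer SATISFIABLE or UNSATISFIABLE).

UNSATISFIABLE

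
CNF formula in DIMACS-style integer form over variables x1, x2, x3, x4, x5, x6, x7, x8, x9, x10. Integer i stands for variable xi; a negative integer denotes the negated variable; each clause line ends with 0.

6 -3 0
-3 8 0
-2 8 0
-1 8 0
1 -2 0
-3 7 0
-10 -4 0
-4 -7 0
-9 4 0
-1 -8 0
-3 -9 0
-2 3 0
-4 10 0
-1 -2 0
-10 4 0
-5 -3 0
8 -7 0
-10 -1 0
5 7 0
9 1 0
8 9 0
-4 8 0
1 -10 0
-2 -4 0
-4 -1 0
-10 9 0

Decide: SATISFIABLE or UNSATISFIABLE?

x1 = True:
  propagation gives x8=True; an empty clause results — contradiction.
x1 = False:
  propagation gives x2=False, x9=True, x4=True, x10=False; an empty clause results — contradiction.
Every branch closes, so no satisfying assignment exists.

UNSATISFIABLE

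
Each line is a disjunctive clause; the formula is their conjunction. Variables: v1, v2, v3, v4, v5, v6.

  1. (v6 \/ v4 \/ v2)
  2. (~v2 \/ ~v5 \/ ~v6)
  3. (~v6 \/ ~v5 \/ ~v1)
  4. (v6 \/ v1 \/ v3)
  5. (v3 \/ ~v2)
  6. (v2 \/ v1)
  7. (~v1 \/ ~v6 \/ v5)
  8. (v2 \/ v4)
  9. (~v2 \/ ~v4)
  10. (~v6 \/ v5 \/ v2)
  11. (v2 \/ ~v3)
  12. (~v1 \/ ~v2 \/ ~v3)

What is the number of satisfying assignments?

Satisfying assignments:
  v1=0 v2=1 v3=1 v4=0 v5=0 v6=0
  v1=0 v2=1 v3=1 v4=0 v5=0 v6=1
  v1=0 v2=1 v3=1 v4=0 v5=1 v6=0
  v1=1 v2=0 v3=0 v4=1 v5=0 v6=0
  v1=1 v2=0 v3=0 v4=1 v5=1 v6=0
Count: 5.

5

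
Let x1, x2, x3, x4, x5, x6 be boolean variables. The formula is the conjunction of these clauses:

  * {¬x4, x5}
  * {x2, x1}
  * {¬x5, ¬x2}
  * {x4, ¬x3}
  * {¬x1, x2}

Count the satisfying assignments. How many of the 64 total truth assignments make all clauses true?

Satisfying assignments:
  x1=F x2=T x3=F x4=F x5=F x6=F
  x1=F x2=T x3=F x4=F x5=F x6=T
  x1=T x2=T x3=F x4=F x5=F x6=F
  x1=T x2=T x3=F x4=F x5=F x6=T
That's 4 in total.

4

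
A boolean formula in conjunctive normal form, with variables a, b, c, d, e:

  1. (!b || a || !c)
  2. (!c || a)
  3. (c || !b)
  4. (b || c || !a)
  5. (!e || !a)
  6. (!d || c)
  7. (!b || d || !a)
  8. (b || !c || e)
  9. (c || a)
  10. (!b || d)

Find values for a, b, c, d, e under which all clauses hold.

a=1, b=1, c=1, d=1, e=0

Branch on a: take a = True.
  then e is forced to False.
Branch on b: take b = True.
  then c is forced to True.
  then d is forced to True.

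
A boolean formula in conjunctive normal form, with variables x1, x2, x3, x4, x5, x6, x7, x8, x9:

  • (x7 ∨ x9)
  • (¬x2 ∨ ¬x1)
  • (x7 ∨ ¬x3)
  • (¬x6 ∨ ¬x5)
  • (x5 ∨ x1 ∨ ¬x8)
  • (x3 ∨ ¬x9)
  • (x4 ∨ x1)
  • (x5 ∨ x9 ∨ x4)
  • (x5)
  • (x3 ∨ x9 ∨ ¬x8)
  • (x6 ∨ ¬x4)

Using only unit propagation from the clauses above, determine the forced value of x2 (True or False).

False

(x5) is a unit clause: x5 = True.
(¬x6 ∨ ¬x5): since x5 = True, the clause reduces to (¬x6). x6 = False.
From (¬x4 ∨ x6) and x6 = False: x4 = False.
(x4 ∨ x1): since x4 = False, the clause reduces to (x1). x1 = True.
In (¬x1 ∨ ¬x2), ¬x1 is now false; ¬x2 must hold, so x2 = False.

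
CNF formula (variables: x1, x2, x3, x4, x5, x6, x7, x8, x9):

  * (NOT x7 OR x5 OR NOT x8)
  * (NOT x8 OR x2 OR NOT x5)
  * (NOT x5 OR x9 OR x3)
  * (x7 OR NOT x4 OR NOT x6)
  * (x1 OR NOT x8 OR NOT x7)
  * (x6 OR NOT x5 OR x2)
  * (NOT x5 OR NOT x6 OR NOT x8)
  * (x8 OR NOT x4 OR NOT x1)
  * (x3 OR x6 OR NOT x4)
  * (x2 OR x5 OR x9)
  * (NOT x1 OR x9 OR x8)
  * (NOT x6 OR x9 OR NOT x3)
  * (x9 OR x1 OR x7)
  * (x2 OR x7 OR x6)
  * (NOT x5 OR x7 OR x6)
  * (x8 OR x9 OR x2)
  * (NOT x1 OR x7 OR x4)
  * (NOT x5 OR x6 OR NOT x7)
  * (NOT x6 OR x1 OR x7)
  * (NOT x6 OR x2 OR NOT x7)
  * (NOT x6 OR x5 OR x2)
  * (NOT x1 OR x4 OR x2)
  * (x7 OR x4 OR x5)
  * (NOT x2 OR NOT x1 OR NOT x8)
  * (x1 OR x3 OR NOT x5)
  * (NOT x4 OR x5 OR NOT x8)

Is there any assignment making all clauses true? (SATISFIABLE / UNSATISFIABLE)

Pure literal: x9 appears only positively; assign x9 = True.
Try x1 = True.
Branch on x2: take x2 = True.
  then x8 is forced to False.
  then x4 is forced to False.
  then x7 is forced to True.
The remaining clauses are satisfied by x3 = False, x5 = False, x6 = True.
So x1 = True, x2 = True, x3 = False, x4 = False, x5 = False, x6 = True, x7 = True, x8 = False, x9 = True is a satisfying assignment.

SATISFIABLE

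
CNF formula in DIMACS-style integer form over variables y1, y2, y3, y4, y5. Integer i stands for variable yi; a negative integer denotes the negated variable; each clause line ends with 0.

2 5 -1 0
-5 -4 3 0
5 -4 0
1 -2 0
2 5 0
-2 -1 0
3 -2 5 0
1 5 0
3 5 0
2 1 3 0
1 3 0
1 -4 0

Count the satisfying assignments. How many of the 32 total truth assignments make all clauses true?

The models are:
  y1=0 y2=0 y3=1 y4=0 y5=1
  y1=1 y2=0 y3=0 y4=0 y5=1
  y1=1 y2=0 y3=1 y4=0 y5=1
  y1=1 y2=0 y3=1 y4=1 y5=1
That's 4 in total.

4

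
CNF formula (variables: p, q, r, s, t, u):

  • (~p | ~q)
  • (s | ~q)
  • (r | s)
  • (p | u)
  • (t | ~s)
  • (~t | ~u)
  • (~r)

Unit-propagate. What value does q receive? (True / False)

(~r) stands alone — r = False.
(s | r): since r = False, the clause reduces to (s). s = True.
In (t | ~s), ~s is now false; t must hold, so t = True.
(~u | ~t) with t = True leaves only ~u, so u = False.
(u | p): since u = False, the clause reduces to (p). p = True.
In (~q | ~p), ~p is now false; ~q must hold, so q = False.

False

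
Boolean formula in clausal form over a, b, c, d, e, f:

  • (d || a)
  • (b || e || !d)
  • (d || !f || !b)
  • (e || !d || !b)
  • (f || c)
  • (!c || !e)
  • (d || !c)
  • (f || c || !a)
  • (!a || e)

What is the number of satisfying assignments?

Satisfying assignments:
  a=F b=F c=F d=T e=T f=T
  a=F b=T c=F d=T e=T f=T
  a=T b=F c=F d=F e=T f=T
  a=T b=F c=F d=T e=T f=T
  a=T b=T c=F d=T e=T f=T
Count: 5.

5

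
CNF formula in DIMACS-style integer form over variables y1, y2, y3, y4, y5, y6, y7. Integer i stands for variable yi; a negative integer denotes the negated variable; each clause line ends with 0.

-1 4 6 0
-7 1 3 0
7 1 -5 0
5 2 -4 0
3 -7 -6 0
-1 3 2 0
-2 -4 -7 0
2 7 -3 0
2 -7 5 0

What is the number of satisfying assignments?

35

Case analysis on y7 and y2:
  y7=1, y2=1: y5 free; 3 ways for (y1,y3,y4,y6) × 2^1 = 6.
  y7=1, y2=0: 7 of the 32 assignments to (y1,y3,y4,y5,y6) work.
  y7=0, y2=1: y3 free; 10 ways for (y1,y4,y5,y6) × 2^1 = 20.
  y7=0, y2=0: remaining (y1,y3,y4,y5,y6) ∈ {(0,0,0,0,0); (0,0,0,0,1)} — 2.
Total: 6 + 7 + 20 + 2 = 35.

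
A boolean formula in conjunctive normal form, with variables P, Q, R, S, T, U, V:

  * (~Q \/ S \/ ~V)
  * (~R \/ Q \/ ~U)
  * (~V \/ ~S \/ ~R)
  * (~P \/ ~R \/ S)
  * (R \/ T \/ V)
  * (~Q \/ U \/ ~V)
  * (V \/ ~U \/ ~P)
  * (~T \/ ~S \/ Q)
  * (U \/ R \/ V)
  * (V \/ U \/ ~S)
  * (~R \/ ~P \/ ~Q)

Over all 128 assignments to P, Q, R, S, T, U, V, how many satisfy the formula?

Case analysis on V and R:
  V=1, R=1: remaining (P,Q,S,T,U) ∈ {(0,0,0,0,0); (0,0,0,1,0)} — 2.
  V=1, R=0: P free; 8 ways for (Q,S,T,U) × 2^1 = 16.
  V=0, R=1: T free; 4 ways for (P,Q,S,U) × 2^1 = 8.
  V=0, R=0: remaining (P,Q,S,T,U) ∈ {(0,0,0,1,1); (0,1,0,1,1); (0,1,1,1,1)} — 3.
Total: 2 + 16 + 8 + 3 = 29.

29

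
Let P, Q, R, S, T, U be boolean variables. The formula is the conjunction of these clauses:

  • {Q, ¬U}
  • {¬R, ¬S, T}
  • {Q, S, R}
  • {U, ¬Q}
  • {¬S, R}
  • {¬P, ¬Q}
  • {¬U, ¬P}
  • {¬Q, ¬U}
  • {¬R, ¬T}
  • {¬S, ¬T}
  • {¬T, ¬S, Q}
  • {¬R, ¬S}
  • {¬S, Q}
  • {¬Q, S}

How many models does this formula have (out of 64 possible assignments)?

2

The models are:
  P=F Q=F R=T S=F T=F U=F
  P=T Q=F R=T S=F T=F U=F
That's 2 in total.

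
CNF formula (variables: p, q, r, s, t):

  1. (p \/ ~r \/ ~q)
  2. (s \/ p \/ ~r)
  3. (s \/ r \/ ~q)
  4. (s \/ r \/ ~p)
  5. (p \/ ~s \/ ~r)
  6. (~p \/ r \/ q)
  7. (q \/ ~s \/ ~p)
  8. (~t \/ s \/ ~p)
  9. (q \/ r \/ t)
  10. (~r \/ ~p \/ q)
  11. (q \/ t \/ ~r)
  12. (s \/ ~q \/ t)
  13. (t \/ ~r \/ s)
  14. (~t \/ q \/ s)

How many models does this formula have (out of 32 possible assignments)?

Split on r, then q.
  r=T, q=T: remaining (p,s,t) ∈ {(T,T,F); (T,T,T)} — 2.
  r=T, q=F: a clause becomes empty — 0.
  r=F, q=T: remaining (p,s,t) ∈ {(F,T,F); (F,T,T); (T,T,F); (T,T,T)} — 4.
  r=F, q=F: remaining (p,s,t) ∈ {(F,T,T)} — 1.
Total: 2 + 0 + 4 + 1 = 7.

7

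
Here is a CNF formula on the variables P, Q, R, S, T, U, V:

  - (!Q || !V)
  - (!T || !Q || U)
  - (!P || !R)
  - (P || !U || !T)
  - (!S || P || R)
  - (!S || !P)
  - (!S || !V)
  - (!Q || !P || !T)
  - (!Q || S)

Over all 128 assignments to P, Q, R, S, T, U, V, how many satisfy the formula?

25

Case analysis on P and Q:
  P=T, Q=T: a clause becomes empty — 0.
  P=T, Q=F: forces R=F; S=F; T, U, V free → 2^3 = 8.
  P=F, Q=T: remaining (R,S,T,U,V) ∈ {(T,T,F,F,F); (T,T,F,T,F)} — 2.
  P=F, Q=F: 15 of the 32 assignments to (R,S,T,U,V) work.
Total: 0 + 8 + 2 + 15 = 25.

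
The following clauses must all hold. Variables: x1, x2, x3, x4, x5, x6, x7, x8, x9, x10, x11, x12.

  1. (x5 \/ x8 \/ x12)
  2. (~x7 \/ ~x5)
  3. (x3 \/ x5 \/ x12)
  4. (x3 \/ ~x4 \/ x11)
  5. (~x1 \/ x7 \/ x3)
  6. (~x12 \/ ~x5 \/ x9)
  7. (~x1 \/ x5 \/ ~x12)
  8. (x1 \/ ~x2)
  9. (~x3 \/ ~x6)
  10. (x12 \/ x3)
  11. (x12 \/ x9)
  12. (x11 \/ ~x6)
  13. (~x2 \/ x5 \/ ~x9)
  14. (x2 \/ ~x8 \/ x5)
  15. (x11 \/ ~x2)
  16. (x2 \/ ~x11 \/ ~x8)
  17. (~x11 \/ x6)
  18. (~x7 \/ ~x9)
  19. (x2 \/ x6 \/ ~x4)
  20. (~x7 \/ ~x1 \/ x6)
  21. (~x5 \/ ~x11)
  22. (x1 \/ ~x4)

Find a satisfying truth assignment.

Pure literal: x4 appears only negated; assign x4 = False.
Try x1 = False.
  then x2 is forced to False.
Try x3 = True.
  then x6 is forced to False.
  then x11 is forced to False.
Try x5 = False.
  then x8 is forced to False.
  then x12 is forced to True.
For the remaining variables, x7 = True, x9 = False, x10 = True works.

x1=False  x2=False  x3=True  x4=False  x5=False  x6=False  x7=True  x8=False  x9=False  x10=True  x11=False  x12=True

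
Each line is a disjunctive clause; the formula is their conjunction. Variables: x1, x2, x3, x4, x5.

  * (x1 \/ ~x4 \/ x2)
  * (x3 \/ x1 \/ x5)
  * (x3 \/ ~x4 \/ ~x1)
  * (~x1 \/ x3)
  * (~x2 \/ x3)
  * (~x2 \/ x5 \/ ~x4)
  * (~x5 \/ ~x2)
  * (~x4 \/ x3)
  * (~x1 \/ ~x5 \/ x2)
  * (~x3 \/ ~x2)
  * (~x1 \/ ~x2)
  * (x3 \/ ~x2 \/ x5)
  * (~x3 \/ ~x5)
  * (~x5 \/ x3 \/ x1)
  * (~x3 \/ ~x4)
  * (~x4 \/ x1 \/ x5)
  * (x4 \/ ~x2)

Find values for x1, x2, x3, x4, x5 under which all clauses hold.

x1=False  x2=False  x3=True  x4=False  x5=False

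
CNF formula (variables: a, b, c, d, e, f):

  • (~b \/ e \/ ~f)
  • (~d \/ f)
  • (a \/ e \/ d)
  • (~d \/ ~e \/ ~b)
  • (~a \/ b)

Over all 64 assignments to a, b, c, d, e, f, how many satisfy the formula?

Split on b, then d.
  b=T, d=T: a clause becomes empty — 0.
  b=T, d=F: c free; 5 ways for (a,e,f) × 2^1 = 10.
  b=F, d=T: remaining (a,c,e,f) ∈ {(F,F,F,T); (F,F,T,T); (F,T,F,T); (F,T,T,T)} — 4.
  b=F, d=F: remaining (a,c,e,f) ∈ {(F,F,T,F); (F,F,T,T); (F,T,T,F); (F,T,T,T)} — 4.
Total: 0 + 10 + 4 + 4 = 18.

18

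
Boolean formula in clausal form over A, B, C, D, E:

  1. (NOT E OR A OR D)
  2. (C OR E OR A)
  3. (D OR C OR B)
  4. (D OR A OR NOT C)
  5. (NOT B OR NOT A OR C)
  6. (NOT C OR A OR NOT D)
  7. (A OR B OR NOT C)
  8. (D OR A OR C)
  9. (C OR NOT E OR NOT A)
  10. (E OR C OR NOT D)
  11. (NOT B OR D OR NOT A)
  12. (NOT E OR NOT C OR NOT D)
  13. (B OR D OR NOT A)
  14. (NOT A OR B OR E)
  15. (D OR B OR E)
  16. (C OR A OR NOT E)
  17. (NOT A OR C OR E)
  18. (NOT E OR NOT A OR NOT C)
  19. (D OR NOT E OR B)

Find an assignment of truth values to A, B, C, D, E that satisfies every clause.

A=1  B=1  C=1  D=1  E=0

Branch on A: take A = True.
Branch on B: take B = True.
  then C is forced to True.
  then D is forced to True.
  then E is forced to False.
Check each clause:
  1. (D OR NOT E OR A) — A is true.
  2. (C OR A OR E) — A is true.
  3. (B OR C OR D) — B is true.
  4. (A OR NOT C OR D) — A is true.
  5. (C OR NOT B OR NOT A) — C is true.
  6. (A OR NOT C OR NOT D) — A is true.
  7. (A OR NOT C OR B) — A is true.
  8. (D OR A OR C) — A is true.
  9. (NOT E OR C OR NOT A) — C is true.
  10. (NOT D OR E OR C) — C is true.
  11. (NOT A OR D OR NOT B) — D is true.
  12. (NOT C OR NOT D OR NOT E) — NOT E is true.
  13. (B OR NOT A OR D) — B is true.
  14. (E OR NOT A OR B) — B is true.
  15. (B OR D OR E) — B is true.
  16. (A OR C OR NOT E) — A is true.
  17. (C OR E OR NOT A) — C is true.
  18. (NOT C OR NOT A OR NOT E) — NOT E is true.
  19. (NOT E OR D OR B) — B is true.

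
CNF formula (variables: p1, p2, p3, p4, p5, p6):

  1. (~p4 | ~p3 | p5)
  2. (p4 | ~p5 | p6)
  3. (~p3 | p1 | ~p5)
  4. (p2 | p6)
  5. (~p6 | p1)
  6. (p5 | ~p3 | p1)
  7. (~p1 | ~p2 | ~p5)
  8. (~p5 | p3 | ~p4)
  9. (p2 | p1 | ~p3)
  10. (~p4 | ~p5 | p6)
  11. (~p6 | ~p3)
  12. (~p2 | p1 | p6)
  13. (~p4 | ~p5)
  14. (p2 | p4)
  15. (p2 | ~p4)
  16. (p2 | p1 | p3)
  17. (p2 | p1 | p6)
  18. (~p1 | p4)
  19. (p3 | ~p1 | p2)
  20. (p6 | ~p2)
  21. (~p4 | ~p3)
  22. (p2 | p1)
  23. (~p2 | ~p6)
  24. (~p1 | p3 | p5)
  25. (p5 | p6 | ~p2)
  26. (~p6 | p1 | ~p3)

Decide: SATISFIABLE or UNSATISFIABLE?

UNSATISFIABLE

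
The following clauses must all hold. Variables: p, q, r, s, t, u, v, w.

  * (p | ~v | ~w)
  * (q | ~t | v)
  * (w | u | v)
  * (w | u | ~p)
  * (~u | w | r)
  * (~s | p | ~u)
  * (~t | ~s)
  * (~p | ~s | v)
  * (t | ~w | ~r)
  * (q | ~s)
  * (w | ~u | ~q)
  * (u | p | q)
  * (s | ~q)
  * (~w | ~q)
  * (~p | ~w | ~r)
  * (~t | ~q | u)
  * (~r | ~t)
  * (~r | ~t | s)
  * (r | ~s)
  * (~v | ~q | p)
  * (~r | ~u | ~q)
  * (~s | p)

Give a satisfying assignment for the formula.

p=True, q=False, r=False, s=False, t=False, u=False, v=True, w=True

Check each clause:
  1. (~v | p | ~w) — p is true.
  2. (v | ~t | q) — ~t is true.
  3. (w | v | u) — w is true.
  4. (~p | w | u) — w is true.
  5. (~u | w | r) — w is true.
  6. (~u | p | ~s) — p is true.
  7. (~s | ~t) — ~t is true.
  8. (v | ~p | ~s) — ~s is true.
  9. (~w | ~r | t) — ~r is true.
  10. (q | ~s) — ~s is true.
  11. (w | ~q | ~u) — w is true.
  12. (p | q | u) — p is true.
  13. (~q | s) — ~q is true.
  14. (~w | ~q) — ~q is true.
  15. (~r | ~p | ~w) — ~r is true.
  16. (~t | ~q | u) — ~t is true.
  17. (~r | ~t) — ~t is true.
  18. (~t | s | ~r) — ~t is true.
  19. (~s | r) — ~s is true.
  20. (~v | p | ~q) — p is true.
  21. (~u | ~q | ~r) — ~u is true.
  22. (p | ~s) — p is true.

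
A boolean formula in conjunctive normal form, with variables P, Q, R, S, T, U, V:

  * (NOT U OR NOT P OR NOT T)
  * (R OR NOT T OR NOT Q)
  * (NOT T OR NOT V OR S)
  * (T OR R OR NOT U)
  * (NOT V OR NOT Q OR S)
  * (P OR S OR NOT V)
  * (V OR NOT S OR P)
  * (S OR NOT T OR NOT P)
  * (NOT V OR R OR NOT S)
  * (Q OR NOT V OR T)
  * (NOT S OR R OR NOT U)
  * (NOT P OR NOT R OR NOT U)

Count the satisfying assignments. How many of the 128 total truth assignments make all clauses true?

32

Split on S, then T.
  S=1, T=1: 9 of the 32 assignments to (P,Q,R,U,V) work.
  S=1, T=0: 7 of the 32 assignments to (P,Q,R,U,V) work.
  S=0, T=1: U free; 3 ways for (P,Q,R,V) × 2^1 = 6.
  S=0, T=0: Q free; 5 ways for (P,R,U,V) × 2^1 = 10.
Total: 9 + 7 + 6 + 10 = 32.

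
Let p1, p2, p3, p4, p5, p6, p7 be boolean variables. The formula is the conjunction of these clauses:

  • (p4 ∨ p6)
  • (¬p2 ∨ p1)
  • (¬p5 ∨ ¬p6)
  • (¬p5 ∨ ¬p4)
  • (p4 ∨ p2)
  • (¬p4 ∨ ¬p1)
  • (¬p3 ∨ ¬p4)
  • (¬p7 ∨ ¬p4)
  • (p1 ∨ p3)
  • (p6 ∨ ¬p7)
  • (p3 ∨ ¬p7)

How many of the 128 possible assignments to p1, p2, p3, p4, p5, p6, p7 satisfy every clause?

The models are:
  p1=T p2=T p3=F p4=F p5=F p6=T p7=F
  p1=T p2=T p3=T p4=F p5=F p6=T p7=F
  p1=T p2=T p3=T p4=F p5=F p6=T p7=T
Count: 3.

3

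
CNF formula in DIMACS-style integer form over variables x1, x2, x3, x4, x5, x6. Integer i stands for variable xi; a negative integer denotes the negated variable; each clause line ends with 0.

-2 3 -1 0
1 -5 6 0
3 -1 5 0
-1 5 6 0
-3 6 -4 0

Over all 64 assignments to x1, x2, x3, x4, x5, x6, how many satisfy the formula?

36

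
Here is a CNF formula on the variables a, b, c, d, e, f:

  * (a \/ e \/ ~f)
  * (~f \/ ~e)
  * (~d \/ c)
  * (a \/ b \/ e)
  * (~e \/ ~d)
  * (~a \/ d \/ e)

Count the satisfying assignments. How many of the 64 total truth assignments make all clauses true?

15

Split on e, then a.
  e=T, a=T: remaining (b,c,d,f) ∈ {(F,F,F,F); (F,T,F,F); (T,F,F,F); (T,T,F,F)} — 4.
  e=T, a=F: remaining (b,c,d,f) ∈ {(F,F,F,F); (F,T,F,F); (T,F,F,F); (T,T,F,F)} — 4.
  e=F, a=T: remaining (b,c,d,f) ∈ {(F,T,T,F); (F,T,T,T); (T,T,T,F); (T,T,T,T)} — 4.
  e=F, a=F: remaining (b,c,d,f) ∈ {(T,F,F,F); (T,T,F,F); (T,T,T,F)} — 3.
Total: 4 + 4 + 4 + 3 = 15.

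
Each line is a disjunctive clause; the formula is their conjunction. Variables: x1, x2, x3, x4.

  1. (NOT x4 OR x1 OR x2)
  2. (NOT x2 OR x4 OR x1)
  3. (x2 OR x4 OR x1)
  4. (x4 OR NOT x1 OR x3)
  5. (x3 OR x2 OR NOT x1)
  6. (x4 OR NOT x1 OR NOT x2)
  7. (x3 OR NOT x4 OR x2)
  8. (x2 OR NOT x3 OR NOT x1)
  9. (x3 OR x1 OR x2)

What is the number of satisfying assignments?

4

Satisfying assignments:
  x1=0 x2=1 x3=0 x4=1
  x1=0 x2=1 x3=1 x4=1
  x1=1 x2=1 x3=0 x4=1
  x1=1 x2=1 x3=1 x4=1
That's 4 in total.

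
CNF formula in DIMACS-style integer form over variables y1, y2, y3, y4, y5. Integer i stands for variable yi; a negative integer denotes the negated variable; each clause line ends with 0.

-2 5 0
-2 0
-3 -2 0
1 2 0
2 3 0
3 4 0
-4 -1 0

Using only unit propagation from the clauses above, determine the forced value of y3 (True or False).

(~y2) stands alone — y2 = False.
In (y1 | y2), y2 is now false; y1 must hold, so y1 = True.
(y3 | y2) with y2 = False leaves only y3, so y3 = True.

True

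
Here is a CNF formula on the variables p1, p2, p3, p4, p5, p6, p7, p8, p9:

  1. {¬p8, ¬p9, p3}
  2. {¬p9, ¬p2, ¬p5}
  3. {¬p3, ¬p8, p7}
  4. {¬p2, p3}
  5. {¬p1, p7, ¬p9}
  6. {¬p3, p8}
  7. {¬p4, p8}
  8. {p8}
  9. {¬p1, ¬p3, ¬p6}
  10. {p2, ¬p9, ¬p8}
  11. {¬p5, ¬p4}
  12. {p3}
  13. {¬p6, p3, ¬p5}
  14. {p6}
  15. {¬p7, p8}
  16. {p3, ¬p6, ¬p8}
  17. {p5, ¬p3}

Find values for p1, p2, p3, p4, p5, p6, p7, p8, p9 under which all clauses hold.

p1=False, p2=False, p3=True, p4=False, p5=True, p6=True, p7=True, p8=True, p9=False

Unit propagation: (p8) forces p8 = True.
Unit propagation: (p3) forces p3 = True.
Unit propagation: (p7) forces p7 = True.
Unit propagation: (p6) forces p6 = True.
The clause (¬p1) is unit: p1 must be False.
The clause (p5) is unit: p5 must be True.
The clause (¬p4) is unit: p4 must be False.
Pure literal: p9 appears only negated; assign p9 = False.
p2 is now unconstrained; take p2 = False.
Every clause has at least one true literal under this assignment.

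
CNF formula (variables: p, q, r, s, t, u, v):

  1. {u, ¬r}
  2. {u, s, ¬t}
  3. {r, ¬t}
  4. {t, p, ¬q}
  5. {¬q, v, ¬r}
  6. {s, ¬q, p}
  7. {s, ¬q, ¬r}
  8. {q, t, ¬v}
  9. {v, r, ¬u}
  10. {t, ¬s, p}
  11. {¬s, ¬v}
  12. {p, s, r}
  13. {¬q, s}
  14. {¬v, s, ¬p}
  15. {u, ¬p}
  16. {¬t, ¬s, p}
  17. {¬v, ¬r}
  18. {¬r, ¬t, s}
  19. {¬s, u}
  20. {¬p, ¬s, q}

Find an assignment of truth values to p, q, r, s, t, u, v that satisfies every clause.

Set p = False and propagate.
Branch on q: take q = False.
The remaining clauses are satisfied by r = True, s = False, t = False, u = True, v = False.

p=F, q=F, r=T, s=F, t=F, u=T, v=F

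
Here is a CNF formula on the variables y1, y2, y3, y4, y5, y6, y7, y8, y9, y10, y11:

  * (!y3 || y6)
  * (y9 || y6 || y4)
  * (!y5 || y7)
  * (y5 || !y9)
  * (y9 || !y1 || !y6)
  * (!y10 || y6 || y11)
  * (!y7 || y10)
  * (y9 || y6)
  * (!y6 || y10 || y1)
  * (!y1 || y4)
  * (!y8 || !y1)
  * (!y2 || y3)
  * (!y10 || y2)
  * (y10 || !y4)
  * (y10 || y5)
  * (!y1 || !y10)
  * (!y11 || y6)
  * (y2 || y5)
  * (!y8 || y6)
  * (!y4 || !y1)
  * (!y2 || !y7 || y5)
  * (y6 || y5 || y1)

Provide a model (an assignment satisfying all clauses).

y1 = F  y2 = T  y3 = T  y4 = T  y5 = T  y6 = T  y7 = T  y8 = F  y9 = F  y10 = T  y11 = T

Pure literal: y8 appears only negated; assign y8 = False.
Try y1 = False.
Try y2 = True.
  then y3 is forced to True.
  then y6 is forced to True.
  then y10 is forced to True.
The remaining clauses are satisfied by y4 = True, y5 = True, y7 = True, y9 = False, y11 = True.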